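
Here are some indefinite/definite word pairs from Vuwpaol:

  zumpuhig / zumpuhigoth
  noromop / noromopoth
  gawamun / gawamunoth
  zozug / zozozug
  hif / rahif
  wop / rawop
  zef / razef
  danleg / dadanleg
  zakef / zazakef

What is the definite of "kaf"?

zef and zakef both end in -f yet inflect differently (razef, zazakef), so the final letter is not what conditions the rule; the number of vowels is.
"kaf" has 1 vowel. The stems with 1 vowel (wop → rawop, zef → razef, hif → rahif) add the prefix ra-.
The other patterns: stems with 2 vowels repeat the first consonant+vowel as a prefix; stems with 3 vowels add -oth.
So kaf → rakaf.

rakaf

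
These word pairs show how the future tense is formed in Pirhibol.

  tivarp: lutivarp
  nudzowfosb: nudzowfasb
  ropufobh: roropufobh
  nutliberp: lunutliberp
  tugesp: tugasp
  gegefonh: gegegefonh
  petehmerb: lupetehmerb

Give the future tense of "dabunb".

dadabunb

nudzowfosb and petehmerb both end in -b yet inflect differently (nudzowfasb, lupetehmerb), so the final letter is not what conditions the rule; the second-to-last letter is.
"dabunb" has second-to-last letter 'n'. The one such stem in the data (gegefonh → gegegefonh) repeats the first consonant+vowel as a prefix (as does ropufobh), so the same rule applies.
So dabunb → dadabunb.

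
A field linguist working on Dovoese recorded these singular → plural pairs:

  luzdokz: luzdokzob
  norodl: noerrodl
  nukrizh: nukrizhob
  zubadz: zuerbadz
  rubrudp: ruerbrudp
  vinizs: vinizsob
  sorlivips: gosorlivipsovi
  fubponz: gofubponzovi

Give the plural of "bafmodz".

baerfmodz

fubponz and zubadz both end in -z yet inflect differently (gofubponzovi, zuerbadz), so the final letter is not what conditions the rule; the second-to-last letter is.
"bafmodz" has second-to-last letter 'd'. The stems whose second-to-last letter is 'd' (rubrudp → ruerbrudp, norodl → noerrodl, zubadz → zuerbadz) insert -er- after the first vowel.
So bafmodz → baerfmodz.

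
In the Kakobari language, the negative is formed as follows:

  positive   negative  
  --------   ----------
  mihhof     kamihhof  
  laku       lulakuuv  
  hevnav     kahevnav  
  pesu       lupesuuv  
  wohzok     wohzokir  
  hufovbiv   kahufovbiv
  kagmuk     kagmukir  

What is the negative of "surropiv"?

kasurropiv

pesu and kagmuk both have last vowel 'u' yet inflect differently (lupesuuv, kagmukir), so the last vowel is not what conditions the rule; the final letter is.
"surropiv" ends in -v. The stems ending in -v (hevnav → kahevnav, hufovbiv → kahufovbiv) add the prefix ka-.
So surropiv → kasurropiv.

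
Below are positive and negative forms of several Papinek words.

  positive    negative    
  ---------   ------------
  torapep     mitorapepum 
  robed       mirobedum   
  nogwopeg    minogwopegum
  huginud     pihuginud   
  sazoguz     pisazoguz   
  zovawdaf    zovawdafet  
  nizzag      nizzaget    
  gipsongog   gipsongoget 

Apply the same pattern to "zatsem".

mizatsemum

"zatsem" has last vowel 'e'. The stems whose last vowel is 'e' (torapep → mitorapepum, robed → mirobedum, nogwopeg → minogwopegum) add mi- … -um around the stem.
The other patterns: stems whose last vowel is 'u' add the prefix pi-; stems whose last vowel is 'a' or 'o' add -et.
So zatsem → mizatsemum.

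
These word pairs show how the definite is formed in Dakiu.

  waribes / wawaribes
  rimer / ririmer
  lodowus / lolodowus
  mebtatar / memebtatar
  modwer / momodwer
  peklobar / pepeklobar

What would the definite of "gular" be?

gugular

Every pair shown (waribes → wawaribes, rimer → ririmer, lodowus → lolodowus, …) follows the same rule: repeat the first consonant+vowel as a prefix.
So gular → gugular.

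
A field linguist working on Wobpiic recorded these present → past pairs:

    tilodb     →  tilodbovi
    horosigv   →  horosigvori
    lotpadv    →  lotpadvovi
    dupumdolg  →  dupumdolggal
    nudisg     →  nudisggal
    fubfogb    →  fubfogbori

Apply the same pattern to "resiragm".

resiragmori

"resiragm" has second-to-last letter 'g'. The stems whose second-to-last letter is 'g' (fubfogb → fubfogbori, horosigv → horosigvori) add -ori.
So resiragm → resiragmori.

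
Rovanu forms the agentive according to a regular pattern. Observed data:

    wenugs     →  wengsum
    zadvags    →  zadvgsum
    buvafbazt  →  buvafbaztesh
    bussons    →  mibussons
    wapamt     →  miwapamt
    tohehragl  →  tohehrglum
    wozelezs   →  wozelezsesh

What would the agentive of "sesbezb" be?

sesbezbesh

"sesbezb" has second-to-last letter 'z'. The stems whose second-to-last letter is 'z' (wozelezs → wozelezsesh, buvafbazt → buvafbaztesh) add -esh.
The other patterns: stems whose second-to-last letter is 'g' delete the last vowel and add -um; stems whose second-to-last letter is 'm' or 'n' add the prefix mi-.
So sesbezb → sesbezbesh.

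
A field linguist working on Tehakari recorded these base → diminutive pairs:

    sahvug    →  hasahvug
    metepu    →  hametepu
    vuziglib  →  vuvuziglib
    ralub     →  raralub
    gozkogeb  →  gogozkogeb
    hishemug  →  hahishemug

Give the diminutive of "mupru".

ralub and hishemug both have last vowel 'u' yet inflect differently (raralub, hahishemug), so the last vowel is not what conditions the rule; the final letter is.
"mupru" ends in -u. The one such stem in the data (metepu → hametepu) adds the prefix ha-, so the same rule applies.
The other pattern: stems ending in -b repeat the first consonant+vowel as a prefix.
So mupru → hamupru.

hamupru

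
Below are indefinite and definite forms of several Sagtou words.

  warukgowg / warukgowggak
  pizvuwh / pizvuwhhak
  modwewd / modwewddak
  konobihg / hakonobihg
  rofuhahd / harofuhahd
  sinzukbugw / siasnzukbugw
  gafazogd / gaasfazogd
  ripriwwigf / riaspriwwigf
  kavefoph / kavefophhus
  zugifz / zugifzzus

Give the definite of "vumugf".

vuasmugf

warukgowg and konobihg both end in -g yet inflect differently (warukgowggak, hakonobihg), so the final letter is not what conditions the rule; the second-to-last letter is.
"vumugf" has second-to-last letter 'g'. The stems whose second-to-last letter is 'g' (sinzukbugw → siasnzukbugw, gafazogd → gaasfazogd, ripriwwigf → riaspriwwigf) insert -as- after the first vowel.
The other patterns: stems whose second-to-last letter is 'w' double the final consonant and add -ak; stems whose second-to-last letter is 'h' add the prefix ha-; stems whose second-to-last letter is 'f' or 'p' double the final consonant and add -us.
So vumugf → vuasmugf.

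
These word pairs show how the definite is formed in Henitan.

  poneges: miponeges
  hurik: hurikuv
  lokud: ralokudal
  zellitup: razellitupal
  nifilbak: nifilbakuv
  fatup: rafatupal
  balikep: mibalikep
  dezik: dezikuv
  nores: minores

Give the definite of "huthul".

rahuthulal

"huthul" has last vowel 'u'. The stems whose last vowel is 'u' (fatup → rafatupal, lokud → ralokudal, zellitup → razellitupal) add ra- … -al around the stem.
So huthul → rahuthulal.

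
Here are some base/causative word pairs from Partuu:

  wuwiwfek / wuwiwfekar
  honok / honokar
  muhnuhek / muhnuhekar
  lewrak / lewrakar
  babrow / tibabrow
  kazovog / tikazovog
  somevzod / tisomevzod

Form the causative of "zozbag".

honok and babrow both have last vowel 'o' yet inflect differently (honokar, tibabrow), so the last vowel is not what conditions the rule; the final letter is.
"zozbag" ends in -g. The one such stem in the data (kazovog → tikazovog) adds the prefix ti-, so the same rule applies.
The other pattern: stems ending in -k add -ar.
So zozbag → tizozbag.

tizozbag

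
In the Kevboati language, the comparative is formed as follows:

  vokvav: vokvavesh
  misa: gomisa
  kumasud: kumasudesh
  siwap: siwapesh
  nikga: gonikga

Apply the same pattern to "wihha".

gowihha

"wihha" ends in a vowel. The stems ending in a vowel (misa → gomisa, nikga → gonikga) add the prefix go-.
The other pattern: stems ending in a consonant add -esh.
So wihha → gowihha.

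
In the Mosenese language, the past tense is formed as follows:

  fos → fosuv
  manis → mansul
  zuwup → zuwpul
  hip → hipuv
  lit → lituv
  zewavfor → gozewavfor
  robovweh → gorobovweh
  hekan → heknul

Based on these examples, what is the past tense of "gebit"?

gebtul

hip and zuwup both end in -p yet inflect differently (hipuv, zuwpul), so the final letter is not what conditions the rule; the number of vowels is.
"gebit" has 2 vowels. The stems with 2 vowels (zuwup → zuwpul, manis → mansul, hekan → heknul) delete the last vowel and add -ul.
The other patterns: stems with 1 vowel add -uv; stems with 3 vowels add the prefix go-.
So gebit → gebtul.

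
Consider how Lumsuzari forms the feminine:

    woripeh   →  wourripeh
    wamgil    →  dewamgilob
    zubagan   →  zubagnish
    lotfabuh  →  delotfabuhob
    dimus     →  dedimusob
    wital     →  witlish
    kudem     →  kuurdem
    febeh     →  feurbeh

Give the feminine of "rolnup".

derolnupob

wital and wamgil both end in -l yet inflect differently (witlish, dewamgilob), so the final letter is not what conditions the rule; the last vowel is.
"rolnup" has last vowel 'u'. The stems whose last vowel is 'u' (lotfabuh → delotfabuhob, dimus → dedimusob) add de- … -ob around the stem.
The other patterns: stems whose last vowel is 'a' delete the last vowel and add -ish; stems whose last vowel is 'e' insert -ur- after the first vowel.
So rolnup → derolnupob.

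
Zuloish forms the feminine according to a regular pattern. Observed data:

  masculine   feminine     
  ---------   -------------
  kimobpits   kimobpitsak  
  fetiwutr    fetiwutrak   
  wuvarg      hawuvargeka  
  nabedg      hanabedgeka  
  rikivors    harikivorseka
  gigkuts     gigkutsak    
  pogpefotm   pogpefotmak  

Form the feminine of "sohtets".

sohtetsak

"sohtets" has second-to-last letter 't'. The stems whose second-to-last letter is 't' (pogpefotm → pogpefotmak, gigkuts → gigkutsak, kimobpits → kimobpitsak) add -ak.
So sohtets → sohtetsak.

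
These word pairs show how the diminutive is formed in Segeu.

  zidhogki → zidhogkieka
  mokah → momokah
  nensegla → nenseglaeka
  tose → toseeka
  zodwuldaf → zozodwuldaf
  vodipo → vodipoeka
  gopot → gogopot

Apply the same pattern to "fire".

fireeka

"fire" ends in a vowel. The stems ending in a vowel (tose → toseeka, nensegla → nenseglaeka, zidhogki → zidhogkieka) add -eka.
The other pattern: stems ending in a consonant repeat the first consonant+vowel as a prefix.
So fire → fireeka.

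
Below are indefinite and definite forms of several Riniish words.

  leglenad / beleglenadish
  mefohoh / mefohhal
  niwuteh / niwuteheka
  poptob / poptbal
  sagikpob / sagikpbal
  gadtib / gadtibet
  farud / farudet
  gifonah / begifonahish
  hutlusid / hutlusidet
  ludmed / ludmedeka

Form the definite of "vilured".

viluredeka

ludmed and hutlusid both end in -d yet inflect differently (ludmedeka, hutlusidet), so the final letter is not what conditions the rule; the last vowel is.
"vilured" has last vowel 'e'. The stems whose last vowel is 'e' (niwuteh → niwuteheka, ludmed → ludmedeka) add -eka.
So vilured → viluredeka.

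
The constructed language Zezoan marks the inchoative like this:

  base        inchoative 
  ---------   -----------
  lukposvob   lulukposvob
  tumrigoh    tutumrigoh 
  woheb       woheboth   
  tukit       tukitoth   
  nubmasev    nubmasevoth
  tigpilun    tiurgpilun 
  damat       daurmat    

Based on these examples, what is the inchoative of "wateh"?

"wateh" has last vowel 'e'. The stems whose last vowel is 'e' (woheb → woheboth, nubmasev → nubmasevoth) add -oth.
The other patterns: stems whose last vowel is 'o' repeat the first consonant+vowel as a prefix; stems whose last vowel is 'a' or 'u' insert -ur- after the first vowel.
So wateh → watehoth.

watehoth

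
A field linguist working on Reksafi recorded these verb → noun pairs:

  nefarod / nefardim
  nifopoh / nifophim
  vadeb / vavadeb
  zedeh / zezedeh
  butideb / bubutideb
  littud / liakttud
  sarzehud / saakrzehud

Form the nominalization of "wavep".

wawavep

nifopoh and zedeh both end in -h yet inflect differently (nifophim, zezedeh), so the final letter is not what conditions the rule; the last vowel is.
"wavep" has last vowel 'e'. The stems whose last vowel is 'e' (vadeb → vavadeb, zedeh → zezedeh, butideb → bubutideb) repeat the first consonant+vowel as a prefix.
The other patterns: stems whose last vowel is 'o' delete the last vowel and add -im; stems whose last vowel is 'u' insert -ak- after the first vowel.
So wavep → wawavep.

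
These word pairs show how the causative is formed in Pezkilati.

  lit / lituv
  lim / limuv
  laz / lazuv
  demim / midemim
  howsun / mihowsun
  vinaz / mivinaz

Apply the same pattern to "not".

"not" has 1 vowel. The stems with 1 vowel (lit → lituv, lim → limuv, laz → lazuv) add -uv.
The other pattern: stems with 2 vowels add the prefix mi-.
So not → notuv.

notuv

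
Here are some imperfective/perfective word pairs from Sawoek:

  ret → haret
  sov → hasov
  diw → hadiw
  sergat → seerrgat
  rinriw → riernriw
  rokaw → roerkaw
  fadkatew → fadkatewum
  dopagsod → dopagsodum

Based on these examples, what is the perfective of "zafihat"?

zafihatum

ret and sergat both end in -t yet inflect differently (haret, seerrgat), so the final letter is not what conditions the rule; the number of vowels is.
"zafihat" has 3 vowels. The stems with 3 vowels (fadkatew → fadkatewum, dopagsod → dopagsodum) add -um.
The other patterns: stems with 1 vowel add the prefix ha-; stems with 2 vowels insert -er- after the first vowel.
So zafihat → zafihatum.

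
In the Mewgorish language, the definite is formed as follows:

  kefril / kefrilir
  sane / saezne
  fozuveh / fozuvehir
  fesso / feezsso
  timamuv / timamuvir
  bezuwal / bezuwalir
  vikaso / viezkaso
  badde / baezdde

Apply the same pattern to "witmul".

witmulir

"witmul" ends in a consonant. The stems ending in a consonant (timamuv → timamuvir, kefril → kefrilir, fozuveh → fozuvehir) add -ir.
The other pattern: stems ending in a vowel insert -ez- after the first vowel.
So witmul → witmulir.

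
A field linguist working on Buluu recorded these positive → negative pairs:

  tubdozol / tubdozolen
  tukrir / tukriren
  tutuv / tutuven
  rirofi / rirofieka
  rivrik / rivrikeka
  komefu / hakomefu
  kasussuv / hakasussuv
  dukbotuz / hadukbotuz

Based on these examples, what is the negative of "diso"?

hadiso

"diso" begins with d-. The one such stem in the data (dukbotuz → hadukbotuz) adds the prefix ha-, so the same rule applies.
So diso → hadiso.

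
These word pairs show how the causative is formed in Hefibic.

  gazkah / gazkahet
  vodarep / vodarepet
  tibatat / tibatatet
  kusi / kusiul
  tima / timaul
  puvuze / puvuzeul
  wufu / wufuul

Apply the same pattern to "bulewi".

bulewiul

gazkah and tima both have last vowel 'a' yet inflect differently (gazkahet, timaul), so the last vowel is not what conditions the rule; whether the stem ends in a vowel or a consonant is.
"bulewi" ends in a vowel. The stems ending in a vowel (kusi → kusiul, tima → timaul, puvuze → puvuzeul) add -ul.
So bulewi → bulewiul.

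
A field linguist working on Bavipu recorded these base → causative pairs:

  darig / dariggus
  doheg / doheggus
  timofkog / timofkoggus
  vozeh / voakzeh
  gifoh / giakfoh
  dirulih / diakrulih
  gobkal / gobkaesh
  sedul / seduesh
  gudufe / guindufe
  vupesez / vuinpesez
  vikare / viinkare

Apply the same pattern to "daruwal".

doheg and vozeh both have last vowel 'e' yet inflect differently (doheggus, voakzeh), so the last vowel is not what conditions the rule; the final letter is.
"daruwal" ends in -l. The stems ending in -l (gobkal → gobkaesh, sedul → seduesh) drop the final letter and add -esh.
So daruwal → daruwaesh.

daruwaesh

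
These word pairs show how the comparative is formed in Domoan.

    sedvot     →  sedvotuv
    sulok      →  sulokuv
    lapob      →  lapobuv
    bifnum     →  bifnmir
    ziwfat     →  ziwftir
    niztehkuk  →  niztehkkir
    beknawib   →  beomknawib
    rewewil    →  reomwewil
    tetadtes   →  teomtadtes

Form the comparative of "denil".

deomnil

"denil" has last vowel 'i'. The stems whose last vowel is 'i' (beknawib → beomknawib, rewewil → reomwewil) insert -om- after the first vowel.
The other patterns: stems whose last vowel is 'o' add -uv; stems whose last vowel is 'a' or 'u' delete the last vowel and add -ir.
So denil → deomnil.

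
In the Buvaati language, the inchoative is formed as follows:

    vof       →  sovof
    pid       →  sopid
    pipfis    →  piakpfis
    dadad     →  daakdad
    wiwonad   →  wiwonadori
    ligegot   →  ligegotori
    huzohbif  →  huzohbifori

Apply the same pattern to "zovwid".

zoakvwid

pid and dadad both end in -d yet inflect differently (sopid, daakdad), so the final letter is not what conditions the rule; the number of vowels is.
"zovwid" has 2 vowels. The stems with 2 vowels (pipfis → piakpfis, dadad → daakdad) insert -ak- after the first vowel.
So zovwid → zoakvwid.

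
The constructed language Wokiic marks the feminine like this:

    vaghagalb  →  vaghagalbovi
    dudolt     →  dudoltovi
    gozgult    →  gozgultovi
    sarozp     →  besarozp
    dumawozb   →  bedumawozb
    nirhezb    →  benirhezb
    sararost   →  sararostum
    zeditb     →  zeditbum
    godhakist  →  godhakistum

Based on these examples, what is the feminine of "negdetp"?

vaghagalb and dumawozb both end in -b yet inflect differently (vaghagalbovi, bedumawozb), so the final letter is not what conditions the rule; the second-to-last letter is.
"negdetp" has second-to-last letter 't'. The one such stem in the data (zeditb → zeditbum) adds -um, so the same rule applies.
The other patterns: stems whose second-to-last letter is 'l' add -ovi; stems whose second-to-last letter is 'z' add the prefix be-.
So negdetp → negdetpum.

negdetpum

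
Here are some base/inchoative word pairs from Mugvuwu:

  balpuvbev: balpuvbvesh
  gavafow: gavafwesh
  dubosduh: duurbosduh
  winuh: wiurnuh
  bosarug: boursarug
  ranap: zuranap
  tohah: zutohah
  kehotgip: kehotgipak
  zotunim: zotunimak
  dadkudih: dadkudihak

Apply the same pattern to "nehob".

nehbesh

dubosduh and tohah both end in -h yet inflect differently (duurbosduh, zutohah), so the final letter is not what conditions the rule; the last vowel is.
"nehob" has last vowel 'o'. The one such stem in the data (gavafow → gavafwesh) deletes the last vowel and adds -esh (as does balpuvbev), so the same rule applies.
The other patterns: stems whose last vowel is 'u' insert -ur- after the first vowel; stems whose last vowel is 'a' add the prefix zu-; stems whose last vowel is 'i' add -ak.
So nehob → nehbesh.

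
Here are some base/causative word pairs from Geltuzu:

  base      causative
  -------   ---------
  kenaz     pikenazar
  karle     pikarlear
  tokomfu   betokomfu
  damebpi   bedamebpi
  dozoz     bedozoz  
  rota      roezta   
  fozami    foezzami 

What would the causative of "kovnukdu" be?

pikovnukduar

"kovnukdu" begins with k-. The stems beginning with k- (kenaz → pikenazar, karle → pikarlear) add pi- … -ar around the stem.
So kovnukdu → pikovnukduar.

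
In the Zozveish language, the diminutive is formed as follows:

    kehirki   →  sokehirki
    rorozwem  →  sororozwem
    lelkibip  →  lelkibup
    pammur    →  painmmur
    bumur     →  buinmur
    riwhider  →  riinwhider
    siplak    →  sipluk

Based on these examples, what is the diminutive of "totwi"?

"totwi" ends in -i. The one such stem in the data (kehirki → sokehirki) adds the prefix so-, so the same rule applies.
The other patterns: stems ending in -r insert -in- after the first vowel; stems ending in -k or -p change the last vowel to 'u'.
So totwi → sototwi.

sototwi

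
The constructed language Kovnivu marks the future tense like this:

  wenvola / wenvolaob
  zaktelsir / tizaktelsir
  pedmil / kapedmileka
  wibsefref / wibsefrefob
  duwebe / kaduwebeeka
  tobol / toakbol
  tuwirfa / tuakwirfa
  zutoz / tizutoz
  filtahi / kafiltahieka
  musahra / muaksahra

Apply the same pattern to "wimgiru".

wimgiruob

"wimgiru" begins with w-. The stems beginning with w- (wibsefref → wibsefrefob, wenvola → wenvolaob) add -ob.
The other patterns: stems beginning with z- add the prefix ti-; stems beginning with m- or t- insert -ak- after the first vowel; stems beginning with d-, f- or p- add ka- … -eka around the stem.
So wimgiru → wimgiruob.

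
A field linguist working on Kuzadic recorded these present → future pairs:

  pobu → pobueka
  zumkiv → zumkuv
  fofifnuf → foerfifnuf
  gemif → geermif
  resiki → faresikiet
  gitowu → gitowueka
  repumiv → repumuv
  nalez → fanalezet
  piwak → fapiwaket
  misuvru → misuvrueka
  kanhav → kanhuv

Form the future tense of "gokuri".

misuvru and fofifnuf both have last vowel 'u' yet inflect differently (misuvrueka, foerfifnuf), so the last vowel is not what conditions the rule; the final letter is.
"gokuri" ends in -i. The one such stem in the data (resiki → faresikiet) adds fa- … -et around the stem, so the same rule applies.
The other patterns: stems ending in -v change the last vowel to 'u'; stems ending in -u add -eka; stems ending in -f insert -er- after the first vowel.
So gokuri → fagokuriet.

fagokuriet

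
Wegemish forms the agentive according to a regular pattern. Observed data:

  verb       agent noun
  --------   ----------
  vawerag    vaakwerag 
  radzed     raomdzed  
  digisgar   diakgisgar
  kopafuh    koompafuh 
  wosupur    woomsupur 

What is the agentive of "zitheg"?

digisgar and wosupur both end in -r yet inflect differently (diakgisgar, woomsupur), so the final letter is not what conditions the rule; the last vowel is.
"zitheg" has last vowel 'e'. The one such stem in the data (radzed → raomdzed) inserts -om- after the first vowel (as do wosupur, kopafuh), so the same rule applies.
The other pattern: stems whose last vowel is 'a' insert -ak- after the first vowel.
So zitheg → ziomtheg.

ziomtheg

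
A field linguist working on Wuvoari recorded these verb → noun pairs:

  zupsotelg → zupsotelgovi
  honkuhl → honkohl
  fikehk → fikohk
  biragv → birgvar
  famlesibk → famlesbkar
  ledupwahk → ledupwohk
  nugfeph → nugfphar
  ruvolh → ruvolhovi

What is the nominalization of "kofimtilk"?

kofimtilkovi

fikehk and famlesibk both end in -k yet inflect differently (fikohk, famlesbkar), so the final letter is not what conditions the rule; the second-to-last letter is.
"kofimtilk" has second-to-last letter 'l'. The stems whose second-to-last letter is 'l' (zupsotelg → zupsotelgovi, ruvolh → ruvolhovi) add -ovi.
So kofimtilk → kofimtilkovi.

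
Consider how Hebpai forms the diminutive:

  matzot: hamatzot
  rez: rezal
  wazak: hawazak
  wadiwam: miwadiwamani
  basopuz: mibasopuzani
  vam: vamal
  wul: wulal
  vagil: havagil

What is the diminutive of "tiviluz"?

"tiviluz" has 3 vowels. The stems with 3 vowels (basopuz → mibasopuzani, wadiwam → miwadiwamani) add mi- … -ani around the stem.
So tiviluz → mitiviluzani.

mitiviluzani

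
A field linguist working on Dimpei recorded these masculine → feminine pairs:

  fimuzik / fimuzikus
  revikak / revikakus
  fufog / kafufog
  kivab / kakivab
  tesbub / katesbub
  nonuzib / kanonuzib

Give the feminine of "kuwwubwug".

kakuwwubwug

"kuwwubwug" ends in -g. The one such stem in the data (fufog → kafufog) adds the prefix ka-, so the same rule applies.
So kuwwubwug → kakuwwubwug.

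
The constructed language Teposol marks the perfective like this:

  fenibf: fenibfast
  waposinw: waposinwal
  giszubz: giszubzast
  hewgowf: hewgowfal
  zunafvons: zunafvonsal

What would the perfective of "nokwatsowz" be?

nokwatsowzal

fenibf and hewgowf both end in -f yet inflect differently (fenibfast, hewgowfal), so the final letter is not what conditions the rule; the second-to-last letter is.
"nokwatsowz" has second-to-last letter 'w'. The one such stem in the data (hewgowf → hewgowfal) adds -al, so the same rule applies.
The other pattern: stems whose second-to-last letter is 'b' add -ast.
So nokwatsowz → nokwatsowzal.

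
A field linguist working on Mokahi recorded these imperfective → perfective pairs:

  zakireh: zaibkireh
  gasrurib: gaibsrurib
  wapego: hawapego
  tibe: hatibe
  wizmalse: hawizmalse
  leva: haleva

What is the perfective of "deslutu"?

wizmalse and zakireh both have last vowel 'e' yet inflect differently (hawizmalse, zaibkireh), so the last vowel is not what conditions the rule; whether the stem ends in a vowel or a consonant is.
"deslutu" ends in a vowel. The stems ending in a vowel (wizmalse → hawizmalse, leva → haleva, tibe → hatibe) add the prefix ha-.
The other pattern: stems ending in a consonant insert -ib- after the first vowel.
So deslutu → hadeslutu.

hadeslutu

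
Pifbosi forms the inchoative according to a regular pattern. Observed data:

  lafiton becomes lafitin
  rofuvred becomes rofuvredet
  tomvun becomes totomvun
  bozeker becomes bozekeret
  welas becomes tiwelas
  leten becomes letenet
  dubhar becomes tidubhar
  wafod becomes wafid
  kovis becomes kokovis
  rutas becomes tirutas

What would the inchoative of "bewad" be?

tibewad

rutas and kovis both end in -s yet inflect differently (tirutas, kokovis), so the final letter is not what conditions the rule; the last vowel is.
"bewad" has last vowel 'a'. The stems whose last vowel is 'a' (rutas → tirutas, welas → tiwelas, dubhar → tidubhar) add the prefix ti-.
So bewad → tibewad.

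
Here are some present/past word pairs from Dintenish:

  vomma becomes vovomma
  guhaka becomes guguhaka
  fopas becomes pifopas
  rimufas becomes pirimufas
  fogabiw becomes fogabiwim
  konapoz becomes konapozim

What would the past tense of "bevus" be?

pibevus

"bevus" ends in -s. The stems ending in -s (fopas → pifopas, rimufas → pirimufas) add the prefix pi-.
The other patterns: stems ending in -a repeat the first consonant+vowel as a prefix; stems ending in -w or -z add -im.
So bevus → pibevus.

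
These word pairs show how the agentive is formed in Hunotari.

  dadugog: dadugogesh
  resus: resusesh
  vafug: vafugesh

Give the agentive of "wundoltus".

wundoltusesh

Every pair shown (dadugog → dadugogesh, resus → resusesh, vafug → vafugesh) follows the same rule: add -esh.
So wundoltus → wundoltusesh.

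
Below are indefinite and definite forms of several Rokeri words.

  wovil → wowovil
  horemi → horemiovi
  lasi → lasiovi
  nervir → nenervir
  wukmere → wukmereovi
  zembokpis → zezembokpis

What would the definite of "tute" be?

tuteovi

"tute" ends in a vowel. The stems ending in a vowel (lasi → lasiovi, horemi → horemiovi, wukmere → wukmereovi) add -ovi.
The other pattern: stems ending in a consonant repeat the first consonant+vowel as a prefix.
So tute → tuteovi.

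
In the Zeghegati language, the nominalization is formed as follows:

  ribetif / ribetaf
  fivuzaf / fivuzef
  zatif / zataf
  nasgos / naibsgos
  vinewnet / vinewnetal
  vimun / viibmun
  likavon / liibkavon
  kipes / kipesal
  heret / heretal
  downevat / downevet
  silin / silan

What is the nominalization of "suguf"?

suibguf

kipes and nasgos both end in -s yet inflect differently (kipesal, naibsgos), so the final letter is not what conditions the rule; the last vowel is.
"suguf" has last vowel 'u'. The one such stem in the data (vimun → viibmun) inserts -ib- after the first vowel (as do likavon, nasgos), so the same rule applies.
So suguf → suibguf.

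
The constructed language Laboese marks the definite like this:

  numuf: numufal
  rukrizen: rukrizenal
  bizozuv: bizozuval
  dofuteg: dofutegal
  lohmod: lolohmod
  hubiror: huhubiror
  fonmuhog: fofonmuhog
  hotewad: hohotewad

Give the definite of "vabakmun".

dofuteg and fonmuhog both end in -g yet inflect differently (dofutegal, fofonmuhog), so the final letter is not what conditions the rule; the last vowel is.
"vabakmun" has last vowel 'u'. The stems whose last vowel is 'u' (numuf → numufal, bizozuv → bizozuval) add -al.
So vabakmun → vabakmunal.

vabakmunal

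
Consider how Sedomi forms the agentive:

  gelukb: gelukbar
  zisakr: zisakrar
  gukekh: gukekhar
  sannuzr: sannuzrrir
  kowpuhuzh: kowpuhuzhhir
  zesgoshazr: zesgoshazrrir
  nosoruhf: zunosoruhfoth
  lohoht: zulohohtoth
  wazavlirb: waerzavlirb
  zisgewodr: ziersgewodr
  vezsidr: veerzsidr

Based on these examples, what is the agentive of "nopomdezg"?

nopomdezggir

"nopomdezg" has second-to-last letter 'z'. The stems whose second-to-last letter is 'z' (sannuzr → sannuzrrir, kowpuhuzh → kowpuhuzhhir, zesgoshazr → zesgoshazrrir) double the final consonant and add -ir.
So nopomdezg → nopomdezggir.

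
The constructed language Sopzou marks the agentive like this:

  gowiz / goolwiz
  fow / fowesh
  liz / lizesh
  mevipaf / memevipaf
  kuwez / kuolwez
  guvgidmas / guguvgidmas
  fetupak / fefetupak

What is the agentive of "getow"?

geoltow

liz and gowiz both end in -z yet inflect differently (lizesh, goolwiz), so the final letter is not what conditions the rule; the number of vowels is.
"getow" has 2 vowels. The stems with 2 vowels (gowiz → goolwiz, kuwez → kuolwez) insert -ol- after the first vowel.
The other patterns: stems with 1 vowel add -esh; stems with 3 vowels repeat the first consonant+vowel as a prefix.
So getow → geoltow.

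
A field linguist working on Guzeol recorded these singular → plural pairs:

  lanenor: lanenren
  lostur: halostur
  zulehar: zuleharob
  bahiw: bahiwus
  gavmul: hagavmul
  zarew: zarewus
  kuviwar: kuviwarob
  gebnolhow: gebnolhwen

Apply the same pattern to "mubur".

hamubur

lanenor and kuviwar both end in -r yet inflect differently (lanenren, kuviwarob), so the final letter is not what conditions the rule; the last vowel is.
"mubur" has last vowel 'u'. The stems whose last vowel is 'u' (lostur → halostur, gavmul → hagavmul) add the prefix ha-.
The other patterns: stems whose last vowel is 'o' delete the last vowel and add -en; stems whose last vowel is 'a' add -ob; stems whose last vowel is 'e' or 'i' add -us.
So mubur → hamubur.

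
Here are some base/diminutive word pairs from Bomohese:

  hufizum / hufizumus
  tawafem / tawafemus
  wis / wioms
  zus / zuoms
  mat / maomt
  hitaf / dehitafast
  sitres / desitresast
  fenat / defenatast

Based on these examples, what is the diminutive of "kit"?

kiomt

mat and fenat both end in -t yet inflect differently (maomt, defenatast), so the final letter is not what conditions the rule; the number of vowels is.
"kit" has 1 vowel. The stems with 1 vowel (wis → wioms, zus → zuoms, mat → maomt) insert -om- after the first vowel.
The other patterns: stems with 2 vowels add de- … -ast around the stem; stems with 3 vowels add -us.
So kit → kiomt.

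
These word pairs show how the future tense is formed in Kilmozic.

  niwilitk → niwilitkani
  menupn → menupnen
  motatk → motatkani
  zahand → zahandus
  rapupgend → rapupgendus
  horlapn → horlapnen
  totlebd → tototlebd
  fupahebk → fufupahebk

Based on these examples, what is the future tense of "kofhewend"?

kofhewendus

"kofhewend" has second-to-last letter 'n'. The stems whose second-to-last letter is 'n' (zahand → zahandus, rapupgend → rapupgendus) add -us.
The other patterns: stems whose second-to-last letter is 'p' add -en; stems whose second-to-last letter is 'b' repeat the first consonant+vowel as a prefix; stems whose second-to-last letter is 't' add -ani.
So kofhewend → kofhewendus.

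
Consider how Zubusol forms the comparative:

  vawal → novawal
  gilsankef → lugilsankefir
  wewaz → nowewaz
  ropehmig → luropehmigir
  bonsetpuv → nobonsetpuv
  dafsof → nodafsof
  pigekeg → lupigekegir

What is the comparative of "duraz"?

gilsankef and dafsof both end in -f yet inflect differently (lugilsankefir, nodafsof), so the final letter is not what conditions the rule; the last vowel is.
"duraz" has last vowel 'a'. The stems whose last vowel is 'a' (vawal → novawal, wewaz → nowewaz) add the prefix no-.
So duraz → noduraz.

noduraz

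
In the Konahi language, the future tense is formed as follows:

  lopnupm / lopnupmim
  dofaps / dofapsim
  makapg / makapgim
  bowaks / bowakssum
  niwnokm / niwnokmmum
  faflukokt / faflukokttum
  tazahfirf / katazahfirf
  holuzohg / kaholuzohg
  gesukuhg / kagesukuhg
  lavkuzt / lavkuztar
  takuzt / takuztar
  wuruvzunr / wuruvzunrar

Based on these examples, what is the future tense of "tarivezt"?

dofaps and bowaks both end in -s yet inflect differently (dofapsim, bowakssum), so the final letter is not what conditions the rule; the second-to-last letter is.
"tarivezt" has second-to-last letter 'z'. The stems whose second-to-last letter is 'z' (lavkuzt → lavkuztar, takuzt → takuztar) add -ar.
So tarivezt → tariveztar.

tariveztar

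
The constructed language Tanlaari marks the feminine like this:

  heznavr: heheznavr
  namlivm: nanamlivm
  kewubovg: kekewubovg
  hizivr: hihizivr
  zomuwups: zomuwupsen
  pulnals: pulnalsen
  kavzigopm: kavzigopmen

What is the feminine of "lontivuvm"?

lolontivuvm

namlivm and kavzigopm both end in -m yet inflect differently (nanamlivm, kavzigopmen), so the final letter is not what conditions the rule; the second-to-last letter is.
"lontivuvm" has second-to-last letter 'v'. The stems whose second-to-last letter is 'v' (heznavr → heheznavr, namlivm → nanamlivm, kewubovg → kekewubovg) repeat the first consonant+vowel as a prefix.
So lontivuvm → lolontivuvm.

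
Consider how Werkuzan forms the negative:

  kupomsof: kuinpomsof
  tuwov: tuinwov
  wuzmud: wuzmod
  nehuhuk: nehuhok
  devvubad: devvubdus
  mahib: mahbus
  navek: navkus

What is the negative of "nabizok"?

nainbizok

"nabizok" has last vowel 'o'. The stems whose last vowel is 'o' (kupomsof → kuinpomsof, tuwov → tuinwov) insert -in- after the first vowel.
So nabizok → nainbizok.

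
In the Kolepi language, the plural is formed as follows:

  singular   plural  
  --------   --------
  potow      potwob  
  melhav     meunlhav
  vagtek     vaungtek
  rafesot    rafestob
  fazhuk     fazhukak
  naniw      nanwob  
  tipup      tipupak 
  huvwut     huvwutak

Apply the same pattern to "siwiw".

"siwiw" has last vowel 'i'. The one such stem in the data (naniw → nanwob) deletes the last vowel and adds -ob (as do rafesot, potow), so the same rule applies.
The other patterns: stems whose last vowel is 'u' add -ak; stems whose last vowel is 'a' or 'e' insert -un- after the first vowel.
So siwiw → siwwob.

siwwob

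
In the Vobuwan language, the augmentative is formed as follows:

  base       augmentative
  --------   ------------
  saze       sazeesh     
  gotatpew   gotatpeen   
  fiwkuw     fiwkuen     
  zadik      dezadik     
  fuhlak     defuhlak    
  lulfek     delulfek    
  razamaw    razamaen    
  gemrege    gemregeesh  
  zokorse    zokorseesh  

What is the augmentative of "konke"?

konkeesh

"konke" ends in -e. The stems ending in -e (zokorse → zokorseesh, gemrege → gemregeesh, saze → sazeesh) add -esh.
The other patterns: stems ending in -w drop the final letter and add -en; stems ending in -k add the prefix de-.
So konke → konkeesh.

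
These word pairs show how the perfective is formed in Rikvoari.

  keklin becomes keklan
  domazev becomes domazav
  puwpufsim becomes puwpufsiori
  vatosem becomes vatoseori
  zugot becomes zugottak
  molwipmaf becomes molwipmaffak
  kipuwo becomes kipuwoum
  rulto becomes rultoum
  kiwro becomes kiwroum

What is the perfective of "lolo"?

keklin and puwpufsim both have last vowel 'i' yet inflect differently (keklan, puwpufsiori), so the last vowel is not what conditions the rule; the final letter is.
"lolo" ends in -o. The stems ending in -o (kipuwo → kipuwoum, rulto → rultoum, kiwro → kiwroum) add -um.
The other patterns: stems ending in -n or -v change the last vowel to 'a'; stems ending in -m drop the final letter and add -ori; stems ending in -f or -t double the final consonant and add -ak.
So lolo → loloum.

loloum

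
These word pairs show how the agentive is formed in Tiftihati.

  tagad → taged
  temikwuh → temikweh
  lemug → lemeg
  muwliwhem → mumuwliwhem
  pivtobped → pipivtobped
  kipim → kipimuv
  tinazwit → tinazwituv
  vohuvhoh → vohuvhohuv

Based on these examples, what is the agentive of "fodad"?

foded

tagad and pivtobped both end in -d yet inflect differently (taged, pipivtobped), so the final letter is not what conditions the rule; the last vowel is.
"fodad" has last vowel 'a'. The one such stem in the data (tagad → taged) changes the last vowel to 'e' (as do temikwuh, lemug), so the same rule applies.
The other patterns: stems whose last vowel is 'e' repeat the first consonant+vowel as a prefix; stems whose last vowel is 'i' or 'o' add -uv.
So fodad → foded.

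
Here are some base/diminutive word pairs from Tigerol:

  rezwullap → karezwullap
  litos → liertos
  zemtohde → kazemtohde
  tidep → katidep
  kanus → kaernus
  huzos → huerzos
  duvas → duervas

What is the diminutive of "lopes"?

loerpes

duvas and rezwullap both have last vowel 'a' yet inflect differently (duervas, karezwullap), so the last vowel is not what conditions the rule; the final letter is.
"lopes" ends in -s. The stems ending in -s (huzos → huerzos, kanus → kaernus, litos → liertos) insert -er- after the first vowel.
The other pattern: stems ending in -e or -p add the prefix ka-.
So lopes → loerpes.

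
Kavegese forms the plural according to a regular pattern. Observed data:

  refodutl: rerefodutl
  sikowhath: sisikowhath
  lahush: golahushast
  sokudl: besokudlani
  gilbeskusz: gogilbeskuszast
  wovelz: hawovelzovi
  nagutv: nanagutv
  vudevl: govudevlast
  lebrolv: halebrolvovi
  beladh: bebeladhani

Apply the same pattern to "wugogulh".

hawugogulhovi

sokudl and refodutl both end in -l yet inflect differently (besokudlani, rerefodutl), so the final letter is not what conditions the rule; the second-to-last letter is.
"wugogulh" has second-to-last letter 'l'. The stems whose second-to-last letter is 'l' (lebrolv → halebrolvovi, wovelz → hawovelzovi) add ha- … -ovi around the stem.
The other patterns: stems whose second-to-last letter is 'd' add be- … -ani around the stem; stems whose second-to-last letter is 't' repeat the first consonant+vowel as a prefix; stems whose second-to-last letter is 's' or 'v' add go- … -ast around the stem.
So wugogulh → hawugogulhovi.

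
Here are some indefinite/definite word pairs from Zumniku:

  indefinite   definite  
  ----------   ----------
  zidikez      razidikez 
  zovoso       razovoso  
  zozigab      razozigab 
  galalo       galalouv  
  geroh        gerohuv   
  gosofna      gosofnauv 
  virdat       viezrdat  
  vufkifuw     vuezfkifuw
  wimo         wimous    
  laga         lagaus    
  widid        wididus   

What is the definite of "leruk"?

zovoso and galalo both end in -o yet inflect differently (razovoso, galalouv), so the final letter is not what conditions the rule; the first letter is.
"leruk" begins with l-. The one such stem in the data (laga → lagaus) adds -us, so the same rule applies.
So leruk → lerukus.

lerukus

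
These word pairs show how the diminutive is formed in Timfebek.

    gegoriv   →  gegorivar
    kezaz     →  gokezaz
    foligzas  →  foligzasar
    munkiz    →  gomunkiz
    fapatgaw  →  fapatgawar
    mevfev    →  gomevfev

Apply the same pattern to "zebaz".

gozebaz

mevfev and gegoriv both end in -v yet inflect differently (gomevfev, gegorivar), so the final letter is not what conditions the rule; the number of vowels is.
"zebaz" has 2 vowels. The stems with 2 vowels (munkiz → gomunkiz, kezaz → gokezaz, mevfev → gomevfev) add the prefix go-.
So zebaz → gozebaz.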